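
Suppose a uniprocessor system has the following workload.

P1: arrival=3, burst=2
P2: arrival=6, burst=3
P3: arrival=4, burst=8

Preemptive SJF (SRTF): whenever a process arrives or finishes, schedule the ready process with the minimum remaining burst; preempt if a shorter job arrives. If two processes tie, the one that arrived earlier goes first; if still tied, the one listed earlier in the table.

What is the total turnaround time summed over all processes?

17

Gantt: | idle 0-3 | P1 3-5 | P3 5-6 | P2 6-9 | P3 9-16 |
Completion: P1=5  P2=9  P3=16
Turnaround = completion − arrival: P1=2, P2=3, P3=12
Total turnaround = 2 + 3 + 12 = 17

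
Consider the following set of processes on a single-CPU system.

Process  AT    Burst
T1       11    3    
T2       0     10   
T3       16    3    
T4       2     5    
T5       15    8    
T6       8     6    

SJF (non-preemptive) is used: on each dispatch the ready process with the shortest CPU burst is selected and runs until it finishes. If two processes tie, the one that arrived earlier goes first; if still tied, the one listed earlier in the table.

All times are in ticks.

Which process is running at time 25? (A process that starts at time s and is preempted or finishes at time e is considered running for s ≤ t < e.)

Timeline: | T2 0-10 | T4 10-15 | T1 15-18 | T3 18-21 | T6 21-27 | T5 27-35 |
Completion: T1=18  T2=10  T3=21  T4=15  T5=35  T6=27
Turnaround (C−A): T1=7  T2=10  T3=5  T4=13  T5=20  T6=19

T6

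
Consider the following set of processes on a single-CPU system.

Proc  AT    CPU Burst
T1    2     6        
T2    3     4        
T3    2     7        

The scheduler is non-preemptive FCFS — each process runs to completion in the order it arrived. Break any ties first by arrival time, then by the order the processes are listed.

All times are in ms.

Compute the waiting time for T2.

Gantt: | idle 0-2 | T1 2-8 | T3 8-15 | T2 15-19 |
Completion: T1=8  T2=19  T3=15
Turnaround (C−A): T1=6  T2=16  T3=13
Waiting(T2) = turnaround − burst = 16 − 4 = 12

12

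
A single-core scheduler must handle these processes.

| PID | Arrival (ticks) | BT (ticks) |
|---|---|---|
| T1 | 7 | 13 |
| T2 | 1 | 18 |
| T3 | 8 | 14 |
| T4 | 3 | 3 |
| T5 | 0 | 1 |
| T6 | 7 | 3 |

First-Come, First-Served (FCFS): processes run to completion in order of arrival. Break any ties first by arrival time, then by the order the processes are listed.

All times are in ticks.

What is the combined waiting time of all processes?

Gantt: | T5 0-1 | T2 1-19 | T4 19-22 | T1 22-35 | T6 35-38 | T3 38-52 |
Completion: T1=35  T2=19  T3=52  T4=22  T5=1  T6=38
Waiting = turnaround − burst: T1=15, T2=0, T3=30, T4=16, T5=0, T6=28
Total waiting = 15 + 0 + 30 + 16 + 0 + 28 = 89

89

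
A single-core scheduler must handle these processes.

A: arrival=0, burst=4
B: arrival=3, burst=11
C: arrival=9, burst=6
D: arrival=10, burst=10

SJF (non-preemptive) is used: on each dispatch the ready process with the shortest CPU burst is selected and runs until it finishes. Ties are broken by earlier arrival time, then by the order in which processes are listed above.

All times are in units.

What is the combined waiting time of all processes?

Schedule: | A 0-4 | B 4-15 | C 15-21 | D 21-31 |
Completion: A=4  B=15  C=21  D=31
Turnaround (C−A): A=4  B=12  C=12  D=21
Waiting = turnaround − burst: A=0, B=1, C=6, D=11
Total waiting = 0 + 1 + 6 + 11 = 18

18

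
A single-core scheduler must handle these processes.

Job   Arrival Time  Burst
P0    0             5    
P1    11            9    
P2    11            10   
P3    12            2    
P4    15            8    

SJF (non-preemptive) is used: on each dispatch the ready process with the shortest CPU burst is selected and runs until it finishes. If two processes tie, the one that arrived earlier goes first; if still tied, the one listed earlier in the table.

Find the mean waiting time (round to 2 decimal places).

6.80

Schedule: | P0 0-5 | idle 5-11 | P1 11-20 | P3 20-22 | P4 22-30 | P2 30-40 |
Completion: P0=5  P1=20  P2=40  P3=22  P4=30
Waiting times: P0=0, P1=0, P2=19, P3=8, P4=7
Average waiting = (0+0+19+8+7) / 5 = 34/5 = 6.80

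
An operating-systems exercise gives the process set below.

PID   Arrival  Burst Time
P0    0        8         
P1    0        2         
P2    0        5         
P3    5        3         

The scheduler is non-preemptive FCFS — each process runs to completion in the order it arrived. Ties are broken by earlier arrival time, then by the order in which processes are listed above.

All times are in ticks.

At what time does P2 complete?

Timeline: | P0 0-8 | P1 8-10 | P2 10-15 | P3 15-18 |
Completion: P0=8  P1=10  P2=15  P3=18
Turnaround (C−A): P0=8  P1=10  P2=15  P3=13

15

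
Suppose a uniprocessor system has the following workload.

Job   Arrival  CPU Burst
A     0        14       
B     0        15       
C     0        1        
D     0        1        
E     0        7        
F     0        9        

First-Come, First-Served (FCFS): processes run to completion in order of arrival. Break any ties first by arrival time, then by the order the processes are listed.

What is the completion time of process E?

Schedule: | A 0-14 | B 14-29 | C 29-30 | D 30-31 | E 31-38 | F 38-47 |
Completion: A=14  B=29  C=30  D=31  E=38  F=47

38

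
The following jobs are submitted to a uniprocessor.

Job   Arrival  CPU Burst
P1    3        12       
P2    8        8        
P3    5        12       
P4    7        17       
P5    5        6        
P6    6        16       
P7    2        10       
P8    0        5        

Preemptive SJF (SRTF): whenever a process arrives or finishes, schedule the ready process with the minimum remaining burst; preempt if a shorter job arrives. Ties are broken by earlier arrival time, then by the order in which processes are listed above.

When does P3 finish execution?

53

Timeline: | P8 0-5 | P5 5-11 | P2 11-19 | P7 19-29 | P1 29-41 | P3 41-53 | P6 53-69 | P4 69-86 |
Completion: P1=41  P2=19  P3=53  P4=86  P5=11  P6=69  P7=29  P8=5
Turnaround (C−A): P1=38  P2=11  P3=48  P4=79  P5=6  P6=63  P7=27  P8=5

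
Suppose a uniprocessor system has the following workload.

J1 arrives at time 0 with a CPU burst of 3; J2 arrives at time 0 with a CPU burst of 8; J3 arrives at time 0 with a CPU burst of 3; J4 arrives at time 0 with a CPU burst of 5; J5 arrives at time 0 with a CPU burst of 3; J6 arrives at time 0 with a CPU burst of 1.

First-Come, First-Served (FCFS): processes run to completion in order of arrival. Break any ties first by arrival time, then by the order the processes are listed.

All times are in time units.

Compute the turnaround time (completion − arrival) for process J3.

14

Gantt: | J1 0-3 | J2 3-11 | J3 11-14 | J4 14-19 | J5 19-22 | J6 22-23 |
Completion: J1=3  J2=11  J3=14  J4=19  J5=22  J6=23
Turnaround (C−A): J1=3  J2=11  J3=14  J4=19  J5=22  J6=23
Turnaround(J3) = completion − arrival = 14 − 0 = 14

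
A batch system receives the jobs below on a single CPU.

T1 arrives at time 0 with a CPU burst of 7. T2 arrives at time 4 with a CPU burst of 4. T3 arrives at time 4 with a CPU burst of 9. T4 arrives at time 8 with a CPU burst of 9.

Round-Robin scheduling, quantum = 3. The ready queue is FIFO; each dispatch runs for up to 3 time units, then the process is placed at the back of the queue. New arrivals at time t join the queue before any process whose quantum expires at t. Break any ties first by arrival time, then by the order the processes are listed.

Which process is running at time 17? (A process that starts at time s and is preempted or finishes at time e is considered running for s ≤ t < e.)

Timeline: | T1 0-6 | T2 6-9 | T3 9-12 | T1 12-13 | T4 13-16 | T2 16-17 | T3 17-20 | T4 20-23 | T3 23-26 | T4 26-29 |
Completion: T1=13  T2=17  T3=26  T4=29

T3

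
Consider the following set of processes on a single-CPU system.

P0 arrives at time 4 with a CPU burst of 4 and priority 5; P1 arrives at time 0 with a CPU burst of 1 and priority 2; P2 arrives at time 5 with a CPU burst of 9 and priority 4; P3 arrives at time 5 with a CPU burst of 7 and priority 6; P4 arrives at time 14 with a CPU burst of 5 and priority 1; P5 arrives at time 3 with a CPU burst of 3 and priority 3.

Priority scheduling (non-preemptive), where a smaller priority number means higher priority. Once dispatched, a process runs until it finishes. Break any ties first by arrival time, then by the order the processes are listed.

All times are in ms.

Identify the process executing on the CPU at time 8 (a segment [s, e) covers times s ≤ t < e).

P2

Timeline: | P1 0-1 | idle 1-3 | P5 3-6 | P2 6-15 | P4 15-20 | P0 20-24 | P3 24-31 |
Completion: P0=24  P1=1  P2=15  P3=31  P4=20  P5=6
Turnaround (C−A): P0=20  P1=1  P2=10  P3=26  P4=6  P5=3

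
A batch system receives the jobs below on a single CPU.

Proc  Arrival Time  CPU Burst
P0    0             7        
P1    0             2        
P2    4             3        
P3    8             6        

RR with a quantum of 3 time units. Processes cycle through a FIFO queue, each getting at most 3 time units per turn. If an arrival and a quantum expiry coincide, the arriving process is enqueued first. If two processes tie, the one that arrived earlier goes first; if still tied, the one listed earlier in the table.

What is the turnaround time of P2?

Timeline: | P0 0-3 | P1 3-5 | P0 5-8 | P2 8-11 | P3 11-14 | P0 14-15 | P3 15-18 |
Completion: P0=15  P1=5  P2=11  P3=18
Turnaround(P2) = completion − arrival = 11 − 4 = 7

7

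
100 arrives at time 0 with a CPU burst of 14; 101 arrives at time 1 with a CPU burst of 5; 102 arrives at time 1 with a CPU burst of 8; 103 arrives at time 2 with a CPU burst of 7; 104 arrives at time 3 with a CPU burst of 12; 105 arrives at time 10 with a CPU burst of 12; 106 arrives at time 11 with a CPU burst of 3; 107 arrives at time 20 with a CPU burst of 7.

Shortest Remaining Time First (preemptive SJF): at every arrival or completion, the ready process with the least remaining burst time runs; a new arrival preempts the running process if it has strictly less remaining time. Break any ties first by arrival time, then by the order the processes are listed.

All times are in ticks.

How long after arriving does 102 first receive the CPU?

15

Schedule: | 100 0-1 | 101 1-6 | 103 6-13 | 106 13-16 | 102 16-24 | 107 24-31 | 104 31-43 | 105 43-55 | 100 55-68 |
Completion: 100=68  101=6  102=24  103=13  104=43  105=55  106=16  107=31
Turnaround (C−A): 100=68  101=5  102=23  103=11  104=40  105=45  106=5  107=11
Response(102) = first start − arrival = 16 − 1 = 15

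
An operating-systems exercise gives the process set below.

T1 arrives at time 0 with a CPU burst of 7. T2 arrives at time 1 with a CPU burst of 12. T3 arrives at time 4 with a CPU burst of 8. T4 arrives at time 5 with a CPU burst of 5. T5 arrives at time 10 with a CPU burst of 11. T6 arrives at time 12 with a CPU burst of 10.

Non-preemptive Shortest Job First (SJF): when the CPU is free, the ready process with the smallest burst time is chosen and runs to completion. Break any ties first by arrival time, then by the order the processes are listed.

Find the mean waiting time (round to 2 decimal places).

Schedule: | T1 0-7 | T4 7-12 | T3 12-20 | T6 20-30 | T5 30-41 | T2 41-53 |
Completion: T1=7  T2=53  T3=20  T4=12  T5=41  T6=30
Turnaround (C−A): T1=7  T2=52  T3=16  T4=7  T5=31  T6=18
Waiting times: T1=0, T2=40, T3=8, T4=2, T5=20, T6=8
Average waiting = (0+40+8+2+20+8) / 6 = 78/6 = 13.00

13.00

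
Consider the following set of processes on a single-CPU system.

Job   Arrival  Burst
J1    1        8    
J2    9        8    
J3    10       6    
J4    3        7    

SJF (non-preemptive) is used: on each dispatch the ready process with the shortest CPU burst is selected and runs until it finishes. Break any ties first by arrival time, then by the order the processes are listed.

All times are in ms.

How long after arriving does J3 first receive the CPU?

Timeline: | idle 0-1 | J1 1-9 | J4 9-16 | J3 16-22 | J2 22-30 |
Completion: J1=9  J2=30  J3=22  J4=16
Turnaround (C−A): J1=8  J2=21  J3=12  J4=13
Response(J3) = first start − arrival = 16 − 10 = 6

6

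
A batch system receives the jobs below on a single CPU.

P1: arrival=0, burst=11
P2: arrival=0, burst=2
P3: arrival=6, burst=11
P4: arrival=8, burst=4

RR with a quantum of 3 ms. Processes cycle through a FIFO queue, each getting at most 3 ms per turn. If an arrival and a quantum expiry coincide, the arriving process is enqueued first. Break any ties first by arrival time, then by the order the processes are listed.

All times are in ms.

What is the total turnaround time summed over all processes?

Gantt: | P1 0-3 | P2 3-5 | P1 5-8 | P3 8-11 | P4 11-14 | P1 14-17 | P3 17-20 | P4 20-21 | P1 21-23 | P3 23-28 |
Completion: P1=23  P2=5  P3=28  P4=21
Turnaround (C−A): P1=23  P2=5  P3=22  P4=13
Turnaround = completion − arrival: P1=23, P2=5, P3=22, P4=13
Total turnaround = 23 + 5 + 22 + 13 = 63

63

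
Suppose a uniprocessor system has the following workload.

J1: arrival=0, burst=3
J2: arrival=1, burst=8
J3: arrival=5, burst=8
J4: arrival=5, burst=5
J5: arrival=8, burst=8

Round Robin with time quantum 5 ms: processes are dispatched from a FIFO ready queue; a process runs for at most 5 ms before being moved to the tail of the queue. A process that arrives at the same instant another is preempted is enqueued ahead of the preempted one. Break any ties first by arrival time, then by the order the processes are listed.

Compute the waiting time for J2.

Schedule: | J1 0-3 | J2 3-8 | J3 8-13 | J4 13-18 | J5 18-23 | J2 23-26 | J3 26-29 | J5 29-32 |
Completion: J1=3  J2=26  J3=29  J4=18  J5=32
Turnaround (C−A): J1=3  J2=25  J3=24  J4=13  J5=24
Waiting(J2) = turnaround − burst = 25 − 8 = 17

17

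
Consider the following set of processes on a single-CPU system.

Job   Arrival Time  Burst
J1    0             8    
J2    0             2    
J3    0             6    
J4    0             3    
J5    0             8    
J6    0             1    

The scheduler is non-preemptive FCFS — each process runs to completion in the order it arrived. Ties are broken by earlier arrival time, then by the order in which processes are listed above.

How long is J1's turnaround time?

Timeline: | J1 0-8 | J2 8-10 | J3 10-16 | J4 16-19 | J5 19-27 | J6 27-28 |
Completion: J1=8  J2=10  J3=16  J4=19  J5=27  J6=28
Turnaround(J1) = completion − arrival = 8 − 0 = 8

8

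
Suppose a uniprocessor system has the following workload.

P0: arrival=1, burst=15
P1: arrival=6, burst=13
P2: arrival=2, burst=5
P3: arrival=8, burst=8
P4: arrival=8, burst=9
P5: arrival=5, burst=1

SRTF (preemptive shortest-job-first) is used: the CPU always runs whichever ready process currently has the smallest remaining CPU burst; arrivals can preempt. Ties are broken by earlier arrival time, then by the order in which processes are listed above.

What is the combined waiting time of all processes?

Schedule: | idle 0-1 | P0 1-2 | P2 2-5 | P5 5-6 | P2 6-8 | P3 8-16 | P4 16-25 | P1 25-38 | P0 38-52 |
Completion: P0=52  P1=38  P2=8  P3=16  P4=25  P5=6
Turnaround (C−A): P0=51  P1=32  P2=6  P3=8  P4=17  P5=1
Waiting = turnaround − burst: P0=36, P1=19, P2=1, P3=0, P4=8, P5=0
Total waiting = 36 + 19 + 1 + 0 + 8 + 0 = 64

64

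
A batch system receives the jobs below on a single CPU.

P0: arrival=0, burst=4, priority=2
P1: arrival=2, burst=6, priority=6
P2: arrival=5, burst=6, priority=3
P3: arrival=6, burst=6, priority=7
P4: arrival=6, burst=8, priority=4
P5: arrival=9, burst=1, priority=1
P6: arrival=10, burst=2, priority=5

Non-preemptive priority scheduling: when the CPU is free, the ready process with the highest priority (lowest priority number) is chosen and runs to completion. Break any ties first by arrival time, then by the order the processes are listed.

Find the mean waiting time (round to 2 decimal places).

8.00

Timeline: | P0 0-4 | P1 4-10 | P5 10-11 | P2 11-17 | P4 17-25 | P6 25-27 | P3 27-33 |
Completion: P0=4  P1=10  P2=17  P3=33  P4=25  P5=11  P6=27
Turnaround (C−A): P0=4  P1=8  P2=12  P3=27  P4=19  P5=2  P6=17
Waiting times: P0=0, P1=2, P2=6, P3=21, P4=11, P5=1, P6=15
Average waiting = (0+2+6+21+11+1+15) / 7 = 56/7 = 8.00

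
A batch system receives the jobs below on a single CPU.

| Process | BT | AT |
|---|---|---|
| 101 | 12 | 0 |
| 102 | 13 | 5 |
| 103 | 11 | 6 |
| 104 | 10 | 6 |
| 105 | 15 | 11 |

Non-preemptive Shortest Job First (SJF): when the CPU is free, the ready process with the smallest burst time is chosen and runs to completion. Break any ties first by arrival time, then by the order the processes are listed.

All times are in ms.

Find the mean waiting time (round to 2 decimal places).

Schedule: | 101 0-12 | 104 12-22 | 103 22-33 | 102 33-46 | 105 46-61 |
Completion: 101=12  102=46  103=33  104=22  105=61
Turnaround (C−A): 101=12  102=41  103=27  104=16  105=50
Waiting times: 101=0, 102=28, 103=16, 104=6, 105=35
Average waiting = (0+28+16+6+35) / 5 = 85/5 = 17.00

17.00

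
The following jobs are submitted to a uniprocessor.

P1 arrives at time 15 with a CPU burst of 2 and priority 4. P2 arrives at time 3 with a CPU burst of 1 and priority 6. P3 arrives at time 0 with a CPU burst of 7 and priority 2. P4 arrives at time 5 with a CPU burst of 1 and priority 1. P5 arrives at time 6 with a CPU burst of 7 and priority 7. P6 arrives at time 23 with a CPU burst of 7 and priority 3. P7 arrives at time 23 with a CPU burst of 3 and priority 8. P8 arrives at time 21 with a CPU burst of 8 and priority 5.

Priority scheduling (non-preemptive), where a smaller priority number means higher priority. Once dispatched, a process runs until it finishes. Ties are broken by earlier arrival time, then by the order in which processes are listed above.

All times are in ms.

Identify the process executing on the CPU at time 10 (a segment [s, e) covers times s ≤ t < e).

Timeline: | P3 0-7 | P4 7-8 | P2 8-9 | P5 9-16 | P1 16-18 | idle 18-21 | P8 21-29 | P6 29-36 | P7 36-39 |
Completion: P1=18  P2=9  P3=7  P4=8  P5=16  P6=36  P7=39  P8=29

P5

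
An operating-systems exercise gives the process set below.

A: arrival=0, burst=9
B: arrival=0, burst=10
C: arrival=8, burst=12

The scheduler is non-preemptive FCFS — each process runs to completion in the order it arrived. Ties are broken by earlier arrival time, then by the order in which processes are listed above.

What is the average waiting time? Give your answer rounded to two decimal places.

Timeline: | A 0-9 | B 9-19 | C 19-31 |
Completion: A=9  B=19  C=31
Waiting times: A=0, B=9, C=11
Average waiting = (0+9+11) / 3 = 20/3 = 6.67

6.67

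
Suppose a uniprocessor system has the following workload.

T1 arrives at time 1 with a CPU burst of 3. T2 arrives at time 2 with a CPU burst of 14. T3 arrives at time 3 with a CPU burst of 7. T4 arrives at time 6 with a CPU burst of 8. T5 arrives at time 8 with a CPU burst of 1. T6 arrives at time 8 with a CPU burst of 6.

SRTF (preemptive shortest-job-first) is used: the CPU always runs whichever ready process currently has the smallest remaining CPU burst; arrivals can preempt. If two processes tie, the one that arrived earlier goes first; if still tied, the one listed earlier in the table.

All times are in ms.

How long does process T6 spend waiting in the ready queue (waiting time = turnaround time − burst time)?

4

Schedule: | idle 0-1 | T1 1-4 | T3 4-8 | T5 8-9 | T3 9-12 | T6 12-18 | T4 18-26 | T2 26-40 |
Completion: T1=4  T2=40  T3=12  T4=26  T5=9  T6=18
Turnaround (C−A): T1=3  T2=38  T3=9  T4=20  T5=1  T6=10
Waiting(T6) = turnaround − burst = 10 − 6 = 4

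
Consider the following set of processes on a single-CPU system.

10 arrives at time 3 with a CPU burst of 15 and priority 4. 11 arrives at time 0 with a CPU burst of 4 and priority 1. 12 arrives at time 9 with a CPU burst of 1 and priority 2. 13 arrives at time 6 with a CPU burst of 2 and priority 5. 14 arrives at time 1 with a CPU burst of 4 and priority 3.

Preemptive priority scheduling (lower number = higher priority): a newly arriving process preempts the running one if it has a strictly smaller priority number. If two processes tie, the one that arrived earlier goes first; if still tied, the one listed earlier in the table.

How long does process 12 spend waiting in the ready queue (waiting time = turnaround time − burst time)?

Schedule: | 11 0-4 | 14 4-8 | 10 8-9 | 12 9-10 | 10 10-24 | 13 24-26 |
Completion: 10=24  11=4  12=10  13=26  14=8
Turnaround (C−A): 10=21  11=4  12=1  13=20  14=7
Waiting(12) = turnaround − burst = 1 − 1 = 0

0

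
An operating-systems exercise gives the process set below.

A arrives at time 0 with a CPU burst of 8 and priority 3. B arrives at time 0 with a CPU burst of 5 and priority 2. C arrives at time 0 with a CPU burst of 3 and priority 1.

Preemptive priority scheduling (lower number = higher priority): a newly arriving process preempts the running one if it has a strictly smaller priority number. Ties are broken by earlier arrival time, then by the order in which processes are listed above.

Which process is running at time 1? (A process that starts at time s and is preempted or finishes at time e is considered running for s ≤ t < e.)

Timeline: | C 0-3 | B 3-8 | A 8-16 |
Completion: A=16  B=8  C=3
Turnaround (C−A): A=16  B=8  C=3

C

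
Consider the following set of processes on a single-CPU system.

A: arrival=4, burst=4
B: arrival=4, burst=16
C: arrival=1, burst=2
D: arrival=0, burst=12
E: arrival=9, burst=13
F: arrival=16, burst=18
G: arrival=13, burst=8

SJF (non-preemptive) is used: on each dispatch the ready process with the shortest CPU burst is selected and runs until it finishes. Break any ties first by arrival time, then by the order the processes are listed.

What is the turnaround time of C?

Gantt: | D 0-12 | C 12-14 | A 14-18 | G 18-26 | E 26-39 | B 39-55 | F 55-73 |
Completion: A=18  B=55  C=14  D=12  E=39  F=73  G=26
Turnaround (C−A): A=14  B=51  C=13  D=12  E=30  F=57  G=13
Turnaround(C) = completion − arrival = 14 − 1 = 13

13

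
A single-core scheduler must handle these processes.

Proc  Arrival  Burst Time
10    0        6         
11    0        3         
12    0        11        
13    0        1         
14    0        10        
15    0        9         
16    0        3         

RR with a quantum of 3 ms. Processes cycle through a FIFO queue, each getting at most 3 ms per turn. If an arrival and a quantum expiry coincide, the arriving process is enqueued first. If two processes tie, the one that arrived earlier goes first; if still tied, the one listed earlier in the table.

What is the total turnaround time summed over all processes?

182

Timeline: | 10 0-3 | 11 3-6 | 12 6-9 | 13 9-10 | 14 10-13 | 15 13-16 | 16 16-19 | 10 19-22 | 12 22-25 | 14 25-28 | 15 28-31 | 12 31-34 | 14 34-37 | 15 37-40 | 12 40-42 | 14 42-43 |
Completion: 10=22  11=6  12=42  13=10  14=43  15=40  16=19
Turnaround (C−A): 10=22  11=6  12=42  13=10  14=43  15=40  16=19
Turnaround = completion − arrival: 10=22, 11=6, 12=42, 13=10, 14=43, 15=40, 16=19
Total turnaround = 22 + 6 + 42 + 10 + 43 + 40 + 19 = 182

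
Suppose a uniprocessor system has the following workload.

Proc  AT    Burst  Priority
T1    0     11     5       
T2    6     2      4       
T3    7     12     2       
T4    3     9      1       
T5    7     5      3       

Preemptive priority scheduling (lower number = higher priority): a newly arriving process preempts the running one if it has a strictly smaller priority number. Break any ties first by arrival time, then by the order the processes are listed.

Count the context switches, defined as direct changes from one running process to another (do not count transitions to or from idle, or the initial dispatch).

5

Timeline: | T1 0-3 | T4 3-12 | T3 12-24 | T5 24-29 | T2 29-31 | T1 31-39 |
Completion: T1=39  T2=31  T3=24  T4=12  T5=29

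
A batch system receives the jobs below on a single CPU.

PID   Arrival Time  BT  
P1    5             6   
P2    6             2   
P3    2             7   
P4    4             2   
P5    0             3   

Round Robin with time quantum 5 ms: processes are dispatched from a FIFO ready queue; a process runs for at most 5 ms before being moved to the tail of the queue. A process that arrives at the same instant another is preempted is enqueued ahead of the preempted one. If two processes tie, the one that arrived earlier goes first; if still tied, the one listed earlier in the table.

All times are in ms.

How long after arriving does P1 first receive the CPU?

Gantt: | P5 0-3 | P3 3-8 | P4 8-10 | P1 10-15 | P2 15-17 | P3 17-19 | P1 19-20 |
Completion: P1=20  P2=17  P3=19  P4=10  P5=3
Turnaround (C−A): P1=15  P2=11  P3=17  P4=6  P5=3
Response(P1) = first start − arrival = 10 − 5 = 5

5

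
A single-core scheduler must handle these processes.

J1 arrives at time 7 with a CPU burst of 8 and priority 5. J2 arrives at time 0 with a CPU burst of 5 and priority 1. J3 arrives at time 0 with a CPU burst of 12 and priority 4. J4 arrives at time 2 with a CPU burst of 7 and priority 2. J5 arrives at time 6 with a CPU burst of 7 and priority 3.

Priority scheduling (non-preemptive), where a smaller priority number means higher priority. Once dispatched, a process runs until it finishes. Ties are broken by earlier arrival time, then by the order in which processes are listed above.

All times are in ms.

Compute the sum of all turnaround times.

Timeline: | J2 0-5 | J4 5-12 | J5 12-19 | J3 19-31 | J1 31-39 |
Completion: J1=39  J2=5  J3=31  J4=12  J5=19
Turnaround = completion − arrival: J1=32, J2=5, J3=31, J4=10, J5=13
Total turnaround = 32 + 5 + 31 + 10 + 13 = 91

91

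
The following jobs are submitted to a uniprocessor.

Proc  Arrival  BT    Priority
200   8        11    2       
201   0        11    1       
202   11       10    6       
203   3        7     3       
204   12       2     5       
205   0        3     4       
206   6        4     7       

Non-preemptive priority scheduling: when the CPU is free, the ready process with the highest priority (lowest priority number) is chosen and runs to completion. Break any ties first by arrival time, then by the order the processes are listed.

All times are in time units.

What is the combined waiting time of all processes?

132

Schedule: | 201 0-11 | 200 11-22 | 203 22-29 | 205 29-32 | 204 32-34 | 202 34-44 | 206 44-48 |
Completion: 200=22  201=11  202=44  203=29  204=34  205=32  206=48
Turnaround (C−A): 200=14  201=11  202=33  203=26  204=22  205=32  206=42
Waiting = turnaround − burst: 200=3, 201=0, 202=23, 203=19, 204=20, 205=29, 206=38
Total waiting = 3 + 0 + 23 + 19 + 20 + 29 + 38 = 132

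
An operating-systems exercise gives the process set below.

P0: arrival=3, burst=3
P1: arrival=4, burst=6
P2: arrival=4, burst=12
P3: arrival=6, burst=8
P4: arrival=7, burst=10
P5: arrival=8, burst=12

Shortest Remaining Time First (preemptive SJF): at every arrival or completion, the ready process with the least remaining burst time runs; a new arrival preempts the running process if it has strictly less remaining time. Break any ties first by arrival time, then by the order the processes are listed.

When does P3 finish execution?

20

Timeline: | idle 0-3 | P0 3-6 | P1 6-12 | P3 12-20 | P4 20-30 | P2 30-42 | P5 42-54 |
Completion: P0=6  P1=12  P2=42  P3=20  P4=30  P5=54
Turnaround (C−A): P0=3  P1=8  P2=38  P3=14  P4=23  P5=46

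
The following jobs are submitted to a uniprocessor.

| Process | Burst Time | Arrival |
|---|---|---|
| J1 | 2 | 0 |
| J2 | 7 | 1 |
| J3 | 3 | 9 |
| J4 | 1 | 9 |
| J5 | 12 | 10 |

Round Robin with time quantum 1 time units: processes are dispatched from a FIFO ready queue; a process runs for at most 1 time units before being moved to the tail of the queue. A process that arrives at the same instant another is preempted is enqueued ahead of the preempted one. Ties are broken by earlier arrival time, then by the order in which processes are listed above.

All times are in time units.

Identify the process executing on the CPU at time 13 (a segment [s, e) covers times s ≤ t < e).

Gantt: | J1 0-1 | J2 1-2 | J1 2-3 | J2 3-9 | J3 9-10 | J4 10-11 | J5 11-12 | J3 12-13 | J5 13-14 | J3 14-15 | J5 15-25 |
Completion: J1=3  J2=9  J3=15  J4=11  J5=25
Turnaround (C−A): J1=3  J2=8  J3=6  J4=2  J5=15

J5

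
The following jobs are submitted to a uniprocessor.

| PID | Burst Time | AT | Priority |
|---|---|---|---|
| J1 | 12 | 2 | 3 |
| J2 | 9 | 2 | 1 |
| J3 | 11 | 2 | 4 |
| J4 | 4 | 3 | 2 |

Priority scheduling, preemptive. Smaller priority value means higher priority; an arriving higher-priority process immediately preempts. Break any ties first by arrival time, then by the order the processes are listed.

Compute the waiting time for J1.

Schedule: | idle 0-2 | J2 2-11 | J4 11-15 | J1 15-27 | J3 27-38 |
Completion: J1=27  J2=11  J3=38  J4=15
Turnaround (C−A): J1=25  J2=9  J3=36  J4=12
Waiting(J1) = turnaround − burst = 25 − 12 = 13

13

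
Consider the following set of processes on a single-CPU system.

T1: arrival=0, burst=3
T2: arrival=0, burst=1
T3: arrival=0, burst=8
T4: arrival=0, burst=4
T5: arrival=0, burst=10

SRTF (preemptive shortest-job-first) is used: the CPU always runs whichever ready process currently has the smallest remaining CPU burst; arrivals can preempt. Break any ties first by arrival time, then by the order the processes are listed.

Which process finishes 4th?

Timeline: | T2 0-1 | T1 1-4 | T4 4-8 | T3 8-16 | T5 16-26 |
Completion: T1=4  T2=1  T3=16  T4=8  T5=26
Finish order: T2 → T1 → T4 → T3 → T5

T3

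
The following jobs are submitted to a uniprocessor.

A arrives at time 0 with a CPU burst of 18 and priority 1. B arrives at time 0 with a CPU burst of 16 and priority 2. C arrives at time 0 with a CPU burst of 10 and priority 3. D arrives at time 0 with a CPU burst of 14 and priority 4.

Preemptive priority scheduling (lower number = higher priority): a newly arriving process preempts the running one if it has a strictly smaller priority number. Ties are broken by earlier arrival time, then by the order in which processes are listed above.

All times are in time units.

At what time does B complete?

34

Timeline: | A 0-18 | B 18-34 | C 34-44 | D 44-58 |
Completion: A=18  B=34  C=44  D=58
Turnaround (C−A): A=18  B=34  C=44  D=58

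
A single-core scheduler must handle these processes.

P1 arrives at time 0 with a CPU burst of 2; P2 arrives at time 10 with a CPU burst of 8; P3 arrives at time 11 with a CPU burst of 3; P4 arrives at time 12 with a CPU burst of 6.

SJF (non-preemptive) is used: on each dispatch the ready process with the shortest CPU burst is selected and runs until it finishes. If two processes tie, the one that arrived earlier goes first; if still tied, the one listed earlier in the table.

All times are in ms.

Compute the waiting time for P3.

7

Gantt: | P1 0-2 | idle 2-10 | P2 10-18 | P3 18-21 | P4 21-27 |
Completion: P1=2  P2=18  P3=21  P4=27
Turnaround (C−A): P1=2  P2=8  P3=10  P4=15
Waiting(P3) = turnaround − burst = 10 − 3 = 7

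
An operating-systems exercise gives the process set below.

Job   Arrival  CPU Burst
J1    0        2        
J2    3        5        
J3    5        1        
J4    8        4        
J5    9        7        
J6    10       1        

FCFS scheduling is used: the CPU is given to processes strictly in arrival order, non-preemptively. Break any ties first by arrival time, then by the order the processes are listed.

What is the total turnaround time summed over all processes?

38

Schedule: | J1 0-2 | idle 2-3 | J2 3-8 | J3 8-9 | J4 9-13 | J5 13-20 | J6 20-21 |
Completion: J1=2  J2=8  J3=9  J4=13  J5=20  J6=21
Turnaround = completion − arrival: J1=2, J2=5, J3=4, J4=5, J5=11, J6=11
Total turnaround = 2 + 5 + 4 + 5 + 11 + 11 = 38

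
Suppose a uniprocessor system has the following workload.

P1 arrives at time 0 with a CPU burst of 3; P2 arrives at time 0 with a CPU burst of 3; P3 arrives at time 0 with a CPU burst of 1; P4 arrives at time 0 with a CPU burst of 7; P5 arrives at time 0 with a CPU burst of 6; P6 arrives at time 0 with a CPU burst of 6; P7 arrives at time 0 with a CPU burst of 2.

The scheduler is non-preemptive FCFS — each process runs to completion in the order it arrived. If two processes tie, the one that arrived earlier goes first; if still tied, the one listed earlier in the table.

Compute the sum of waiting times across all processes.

Gantt: | P1 0-3 | P2 3-6 | P3 6-7 | P4 7-14 | P5 14-20 | P6 20-26 | P7 26-28 |
Completion: P1=3  P2=6  P3=7  P4=14  P5=20  P6=26  P7=28
Waiting = turnaround − burst: P1=0, P2=3, P3=6, P4=7, P5=14, P6=20, P7=26
Total waiting = 0 + 3 + 6 + 7 + 14 + 20 + 26 = 76

76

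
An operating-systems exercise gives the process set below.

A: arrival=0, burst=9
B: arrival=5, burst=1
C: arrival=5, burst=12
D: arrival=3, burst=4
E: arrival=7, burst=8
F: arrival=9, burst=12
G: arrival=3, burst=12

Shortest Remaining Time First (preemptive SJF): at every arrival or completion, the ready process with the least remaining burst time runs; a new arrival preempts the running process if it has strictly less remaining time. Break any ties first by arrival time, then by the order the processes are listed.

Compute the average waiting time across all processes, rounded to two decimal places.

Timeline: | A 0-3 | D 3-5 | B 5-6 | D 6-8 | A 8-14 | E 14-22 | G 22-34 | C 34-46 | F 46-58 |
Completion: A=14  B=6  C=46  D=8  E=22  F=58  G=34
Turnaround (C−A): A=14  B=1  C=41  D=5  E=15  F=49  G=31
Waiting times: A=5, B=0, C=29, D=1, E=7, F=37, G=19
Average waiting = (5+0+29+1+7+37+19) / 7 = 98/7 = 14.00

14.00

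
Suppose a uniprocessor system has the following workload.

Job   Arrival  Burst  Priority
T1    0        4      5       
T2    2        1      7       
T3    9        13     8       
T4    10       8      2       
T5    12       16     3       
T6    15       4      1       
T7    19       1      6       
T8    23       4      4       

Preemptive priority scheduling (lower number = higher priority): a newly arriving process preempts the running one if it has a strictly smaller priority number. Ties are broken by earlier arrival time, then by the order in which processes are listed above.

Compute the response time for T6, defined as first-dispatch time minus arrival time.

Schedule: | T1 0-4 | T2 4-5 | idle 5-9 | T3 9-10 | T4 10-15 | T6 15-19 | T4 19-22 | T5 22-38 | T8 38-42 | T7 42-43 | T3 43-55 |
Completion: T1=4  T2=5  T3=55  T4=22  T5=38  T6=19  T7=43  T8=42
Turnaround (C−A): T1=4  T2=3  T3=46  T4=12  T5=26  T6=4  T7=24  T8=19
Response(T6) = first start − arrival = 15 − 15 = 0

0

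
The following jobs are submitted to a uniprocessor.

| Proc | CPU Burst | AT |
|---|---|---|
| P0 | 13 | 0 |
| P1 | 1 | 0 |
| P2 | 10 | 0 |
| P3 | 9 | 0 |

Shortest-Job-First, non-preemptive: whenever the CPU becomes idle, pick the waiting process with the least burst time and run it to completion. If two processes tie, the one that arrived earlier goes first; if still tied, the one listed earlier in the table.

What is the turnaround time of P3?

Gantt: | P1 0-1 | P3 1-10 | P2 10-20 | P0 20-33 |
Completion: P0=33  P1=1  P2=20  P3=10
Turnaround(P3) = completion − arrival = 10 − 0 = 10

10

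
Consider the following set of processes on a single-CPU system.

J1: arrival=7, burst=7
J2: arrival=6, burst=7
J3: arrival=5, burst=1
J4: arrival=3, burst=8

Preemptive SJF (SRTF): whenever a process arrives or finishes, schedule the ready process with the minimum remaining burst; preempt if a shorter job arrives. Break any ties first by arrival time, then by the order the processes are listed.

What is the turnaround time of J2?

13

Gantt: | idle 0-3 | J4 3-5 | J3 5-6 | J4 6-12 | J2 12-19 | J1 19-26 |
Completion: J1=26  J2=19  J3=6  J4=12
Turnaround (C−A): J1=19  J2=13  J3=1  J4=9
Turnaround(J2) = completion − arrival = 19 − 6 = 13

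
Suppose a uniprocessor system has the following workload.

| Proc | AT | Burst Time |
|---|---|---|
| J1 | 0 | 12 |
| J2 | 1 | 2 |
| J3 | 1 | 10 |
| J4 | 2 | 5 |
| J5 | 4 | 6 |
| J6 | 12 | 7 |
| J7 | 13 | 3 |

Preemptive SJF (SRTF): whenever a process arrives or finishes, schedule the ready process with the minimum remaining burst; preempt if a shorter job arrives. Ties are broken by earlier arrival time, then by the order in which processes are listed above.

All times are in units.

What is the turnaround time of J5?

10

Gantt: | J1 0-1 | J2 1-3 | J4 3-8 | J5 8-14 | J7 14-17 | J6 17-24 | J3 24-34 | J1 34-45 |
Completion: J1=45  J2=3  J3=34  J4=8  J5=14  J6=24  J7=17
Turnaround(J5) = completion − arrival = 14 − 4 = 10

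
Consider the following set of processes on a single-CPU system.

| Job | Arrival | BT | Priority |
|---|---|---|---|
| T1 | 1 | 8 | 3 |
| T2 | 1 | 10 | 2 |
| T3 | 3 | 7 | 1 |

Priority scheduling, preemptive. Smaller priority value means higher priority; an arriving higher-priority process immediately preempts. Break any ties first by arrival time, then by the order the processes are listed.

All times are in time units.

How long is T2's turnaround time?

17

Schedule: | idle 0-1 | T2 1-3 | T3 3-10 | T2 10-18 | T1 18-26 |
Completion: T1=26  T2=18  T3=10
Turnaround(T2) = completion − arrival = 18 − 1 = 17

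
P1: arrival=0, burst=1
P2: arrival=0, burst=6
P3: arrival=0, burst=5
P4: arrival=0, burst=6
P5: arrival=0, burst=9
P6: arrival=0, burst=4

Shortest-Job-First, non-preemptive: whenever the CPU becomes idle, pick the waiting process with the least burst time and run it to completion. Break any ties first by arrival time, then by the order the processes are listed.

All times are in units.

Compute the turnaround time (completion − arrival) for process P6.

5

Gantt: | P1 0-1 | P6 1-5 | P3 5-10 | P2 10-16 | P4 16-22 | P5 22-31 |
Completion: P1=1  P2=16  P3=10  P4=22  P5=31  P6=5
Turnaround(P6) = completion − arrival = 5 − 0 = 5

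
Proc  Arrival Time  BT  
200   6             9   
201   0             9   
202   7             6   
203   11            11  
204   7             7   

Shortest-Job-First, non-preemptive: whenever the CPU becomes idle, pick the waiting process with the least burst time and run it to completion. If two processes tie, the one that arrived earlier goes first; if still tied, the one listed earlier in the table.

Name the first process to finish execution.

201

Timeline: | 201 0-9 | 202 9-15 | 204 15-22 | 200 22-31 | 203 31-42 |
Completion: 200=31  201=9  202=15  203=42  204=22
Turnaround (C−A): 200=25  201=9  202=8  203=31  204=15
Finish order: 201 → 202 → 204 → 200 → 203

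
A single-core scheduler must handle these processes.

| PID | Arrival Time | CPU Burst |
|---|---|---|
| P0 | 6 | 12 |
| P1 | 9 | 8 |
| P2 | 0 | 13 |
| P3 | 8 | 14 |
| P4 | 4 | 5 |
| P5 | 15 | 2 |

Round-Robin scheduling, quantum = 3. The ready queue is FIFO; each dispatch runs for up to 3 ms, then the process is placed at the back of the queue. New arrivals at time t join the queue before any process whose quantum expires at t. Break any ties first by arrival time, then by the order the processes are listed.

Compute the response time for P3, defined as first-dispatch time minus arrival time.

Gantt: | P2 0-6 | P4 6-9 | P0 9-12 | P2 12-15 | P3 15-18 | P1 18-21 | P4 21-23 | P0 23-26 | P5 26-28 | P2 28-31 | P3 31-34 | P1 34-37 | P0 37-40 | P2 40-41 | P3 41-44 | P1 44-46 | P0 46-49 | P3 49-54 |
Completion: P0=49  P1=46  P2=41  P3=54  P4=23  P5=28
Turnaround (C−A): P0=43  P1=37  P2=41  P3=46  P4=19  P5=13
Response(P3) = first start − arrival = 15 − 8 = 7

7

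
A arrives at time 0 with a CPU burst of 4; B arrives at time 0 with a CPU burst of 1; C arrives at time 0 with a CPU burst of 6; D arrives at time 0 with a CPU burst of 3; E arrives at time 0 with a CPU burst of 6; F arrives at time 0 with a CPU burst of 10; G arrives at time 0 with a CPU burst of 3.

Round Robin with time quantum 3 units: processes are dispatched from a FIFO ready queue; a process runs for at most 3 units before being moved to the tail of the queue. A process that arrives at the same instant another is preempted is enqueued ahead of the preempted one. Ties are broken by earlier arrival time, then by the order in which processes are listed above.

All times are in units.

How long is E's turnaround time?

26

Gantt: | A 0-3 | B 3-4 | C 4-7 | D 7-10 | E 10-13 | F 13-16 | G 16-19 | A 19-20 | C 20-23 | E 23-26 | F 26-33 |
Completion: A=20  B=4  C=23  D=10  E=26  F=33  G=19
Turnaround(E) = completion − arrival = 26 − 0 = 26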